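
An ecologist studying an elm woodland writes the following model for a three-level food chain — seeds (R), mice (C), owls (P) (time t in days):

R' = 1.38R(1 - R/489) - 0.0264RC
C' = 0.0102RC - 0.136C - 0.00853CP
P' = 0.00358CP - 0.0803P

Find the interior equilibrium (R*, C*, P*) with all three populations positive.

From dP/dt = 0: 0.00358C* = 0.0803, so C* = 22.4.
From dR/dt = 0: 1.38(1 - R*/489) = 0.0264·22.4, giving R* = 489·(1 - 0.429) = 279.
From dC/dt = 0: 0.0102·279 - 0.136 = 0.00853P*, so P* = 2.71/0.00853 = 318.

R* ≈ 279, C* ≈ 22.4, P* ≈ 318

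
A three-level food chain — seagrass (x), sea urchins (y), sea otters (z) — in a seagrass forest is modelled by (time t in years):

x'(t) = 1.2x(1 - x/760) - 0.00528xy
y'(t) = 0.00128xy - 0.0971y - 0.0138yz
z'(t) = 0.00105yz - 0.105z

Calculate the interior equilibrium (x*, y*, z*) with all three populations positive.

From dz/dt = 0: 0.00105y* = 0.105, so y* = 100.
From dx/dt = 0: 1.2(1 - x*/760) = 0.00528·100, giving x* = 760·(1 - 0.44) = 426.
From dy/dt = 0: 0.00128·426 - 0.0971 = 0.0138z*, so z* = 0.448/0.0138 = 32.4.

x* ≈ 426, y* ≈ 100, z* ≈ 32.4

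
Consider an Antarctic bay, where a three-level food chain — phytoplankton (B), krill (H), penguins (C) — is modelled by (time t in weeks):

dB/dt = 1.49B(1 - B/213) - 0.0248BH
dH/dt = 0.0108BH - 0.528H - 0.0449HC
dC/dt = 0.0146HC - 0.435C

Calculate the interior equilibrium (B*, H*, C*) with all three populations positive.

From dC/dt = 0: 0.0146H* = 0.435, so H* = 29.8.
From dB/dt = 0: 1.49(1 - B*/213) = 0.0248·29.8, giving B* = 213·(1 - 0.496) = 107.
From dH/dt = 0: 0.0108·107 - 0.528 = 0.0449C*, so C* = 0.632/0.0449 = 14.1.

B* ≈ 107, H* ≈ 29.8, C* ≈ 14.1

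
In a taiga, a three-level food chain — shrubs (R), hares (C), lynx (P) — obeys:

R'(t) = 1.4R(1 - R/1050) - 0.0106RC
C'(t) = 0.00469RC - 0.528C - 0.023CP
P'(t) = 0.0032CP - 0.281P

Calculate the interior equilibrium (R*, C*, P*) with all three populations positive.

From dP/dt = 0: 0.0032C* = 0.281, so C* = 87.8.
From dR/dt = 0: 1.4(1 - R*/1050) = 0.0106·87.8, giving R* = 1050·(1 - 0.665) = 352.
From dC/dt = 0: 0.00469·352 - 0.528 = 0.023P*, so P* = 1.12/0.023 = 48.8.

R* ≈ 352, C* ≈ 87.8, P* ≈ 48.8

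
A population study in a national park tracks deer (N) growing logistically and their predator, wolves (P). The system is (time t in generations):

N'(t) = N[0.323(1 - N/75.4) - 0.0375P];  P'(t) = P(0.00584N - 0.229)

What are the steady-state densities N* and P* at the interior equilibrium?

N* ≈ 39.2, P* ≈ 4.13

From dP/dt = 0 with P > 0: 0.00584N* = 0.229, so N* = 39.2.
Substitute into dN/dt = 0: 0.323(1 - 39.2/75.4) = 0.0375P*.
The bracket is 0.48, giving P* = 0.155/0.0375 = 4.13.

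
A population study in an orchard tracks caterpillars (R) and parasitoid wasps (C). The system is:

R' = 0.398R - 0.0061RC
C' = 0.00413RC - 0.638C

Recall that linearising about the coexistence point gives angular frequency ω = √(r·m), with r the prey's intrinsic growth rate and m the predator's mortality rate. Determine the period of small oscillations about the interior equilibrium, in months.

T ≈ 12.5 months

Here r = 0.398 and m = 0.638, so r·m = 0.254.
ω = √0.254 = 0.504 per month, hence T = 2π/ω ≈ 12.5 months.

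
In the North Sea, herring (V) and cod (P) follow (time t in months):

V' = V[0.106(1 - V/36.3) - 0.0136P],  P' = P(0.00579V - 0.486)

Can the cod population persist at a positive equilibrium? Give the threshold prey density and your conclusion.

The predator equation gives dP/dt > 0 only when V > 0.486/0.00579 = 83.9.
Without the predator, V → K = 36.3. Since 36.3 < 83.9, the predator cannot invade.

Threshold V = 83.9; K < 83.9, so no, the predator goes extinct.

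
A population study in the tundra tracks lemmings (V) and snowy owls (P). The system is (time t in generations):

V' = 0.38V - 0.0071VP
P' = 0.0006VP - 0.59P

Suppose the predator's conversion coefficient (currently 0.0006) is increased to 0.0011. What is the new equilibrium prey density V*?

V* ≈ 536

At the interior fixed point, setting dP/dt = 0 with P > 0 fixes V* = (predator death rate)/(VP coefficient) — independent of the other coefficients.
With the change, V* = 0.59/0.0011 = 536; it falls from 983.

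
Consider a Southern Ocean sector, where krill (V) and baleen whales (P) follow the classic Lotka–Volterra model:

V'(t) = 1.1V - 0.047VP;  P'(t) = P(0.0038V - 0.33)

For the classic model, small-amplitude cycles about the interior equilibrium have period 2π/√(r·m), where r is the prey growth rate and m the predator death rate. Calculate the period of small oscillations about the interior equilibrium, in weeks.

T ≈ 10.4 weeks

Here r = 1.1 and m = 0.33, so r·m = 0.363.
ω = √0.363 = 0.602 per week, hence T = 2π/ω ≈ 10.4 weeks.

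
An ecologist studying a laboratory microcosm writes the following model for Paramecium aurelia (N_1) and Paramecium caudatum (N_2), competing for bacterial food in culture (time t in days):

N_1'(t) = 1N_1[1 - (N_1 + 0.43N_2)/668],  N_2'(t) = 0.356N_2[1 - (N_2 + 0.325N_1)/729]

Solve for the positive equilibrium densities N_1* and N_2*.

N_1* ≈ 412, N_2* ≈ 595

Setting both brackets to zero gives the nullclines N_1 + 0.43N_2 = 668 and 0.325N_1 + N_2 = 729.
Substituting N_2 = 729 - 0.325N_1 into the first: N_1(1 - 0.43·0.325) = 668 - 0.43·729.
So N_1* = 355/0.86 = 412, and then N_2* = 729 - 0.325·412 = 595.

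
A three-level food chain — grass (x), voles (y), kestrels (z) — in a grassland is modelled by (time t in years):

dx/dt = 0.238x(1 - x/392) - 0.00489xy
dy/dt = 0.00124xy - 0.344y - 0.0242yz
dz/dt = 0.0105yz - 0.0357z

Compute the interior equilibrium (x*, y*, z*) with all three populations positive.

From dz/dt = 0: 0.0105y* = 0.0357, so y* = 3.4.
From dx/dt = 0: 0.238(1 - x*/392) = 0.00489·3.4, giving x* = 392·(1 - 0.0699) = 365.
From dy/dt = 0: 0.00124·365 - 0.344 = 0.0242z*, so z* = 0.108/0.0242 = 4.47.

x* ≈ 365, y* ≈ 3.4, z* ≈ 4.47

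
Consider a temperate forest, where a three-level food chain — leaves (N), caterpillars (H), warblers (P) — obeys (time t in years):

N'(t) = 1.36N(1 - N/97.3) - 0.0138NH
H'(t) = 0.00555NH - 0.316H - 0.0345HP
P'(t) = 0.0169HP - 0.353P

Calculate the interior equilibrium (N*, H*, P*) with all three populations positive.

N* ≈ 76.7, H* ≈ 20.9, P* ≈ 3.18

From dP/dt = 0: 0.0169H* = 0.353, so H* = 20.9.
From dN/dt = 0: 1.36(1 - N*/97.3) = 0.0138·20.9, giving N* = 97.3·(1 - 0.212) = 76.7.
From dH/dt = 0: 0.00555·76.7 - 0.316 = 0.0345P*, so P* = 0.11/0.0345 = 3.18.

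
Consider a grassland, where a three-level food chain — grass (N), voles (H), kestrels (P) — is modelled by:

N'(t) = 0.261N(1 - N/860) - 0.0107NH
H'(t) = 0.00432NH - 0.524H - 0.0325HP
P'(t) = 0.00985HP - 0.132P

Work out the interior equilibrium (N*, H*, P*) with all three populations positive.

From dP/dt = 0: 0.00985H* = 0.132, so H* = 13.4.
From dN/dt = 0: 0.261(1 - N*/860) = 0.0107·13.4, giving N* = 860·(1 - 0.549) = 388.
From dH/dt = 0: 0.00432·388 - 0.524 = 0.0325P*, so P* = 1.15/0.0325 = 35.4.

N* ≈ 388, H* ≈ 13.4, P* ≈ 35.4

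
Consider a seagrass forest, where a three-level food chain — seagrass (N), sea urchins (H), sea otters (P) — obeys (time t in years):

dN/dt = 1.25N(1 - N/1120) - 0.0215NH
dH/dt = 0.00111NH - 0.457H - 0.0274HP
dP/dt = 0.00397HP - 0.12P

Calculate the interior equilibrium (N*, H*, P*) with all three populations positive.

N* ≈ 538, H* ≈ 30.2, P* ≈ 5.1

From dP/dt = 0: 0.00397H* = 0.12, so H* = 30.2.
From dN/dt = 0: 1.25(1 - N*/1120) = 0.0215·30.2, giving N* = 1120·(1 - 0.52) = 538.
From dH/dt = 0: 0.00111·538 - 0.457 = 0.0274P*, so P* = 0.14/0.0274 = 5.1.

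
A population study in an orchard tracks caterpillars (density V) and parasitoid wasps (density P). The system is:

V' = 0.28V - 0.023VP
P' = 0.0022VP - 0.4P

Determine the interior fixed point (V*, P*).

V* ≈ 182, P* ≈ 12.2

Set dP/dt = 0 with P > 0: 0.0022V - 0.4 = 0, so V* = 0.4/0.0022 = 182.
Set dV/dt = 0 with V > 0: 0.28 - 0.023P = 0, so P* = 0.28/0.023 = 12.2.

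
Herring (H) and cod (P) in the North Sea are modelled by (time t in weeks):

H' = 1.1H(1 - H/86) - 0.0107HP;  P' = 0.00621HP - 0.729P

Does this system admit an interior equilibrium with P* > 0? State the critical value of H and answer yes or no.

Threshold H = 117; K < 117, so no, the predator goes extinct.

The predator equation gives dP/dt > 0 only when H > 0.729/0.00621 = 117.
Without the predator, H → K = 86. Since 86 < 117, the predator cannot invade.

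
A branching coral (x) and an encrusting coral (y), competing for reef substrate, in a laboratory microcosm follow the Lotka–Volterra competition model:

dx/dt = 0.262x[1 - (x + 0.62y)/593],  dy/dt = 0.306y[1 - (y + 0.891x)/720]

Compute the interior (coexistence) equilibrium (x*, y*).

Setting both brackets to zero gives the nullclines x + 0.62y = 593 and 0.891x + y = 720.
Substituting y = 720 - 0.891x into the first: x(1 - 0.62·0.891) = 593 - 0.62·720.
So x* = 147/0.448 = 328, and then y* = 720 - 0.891·328 = 428.

x* ≈ 328, y* ≈ 428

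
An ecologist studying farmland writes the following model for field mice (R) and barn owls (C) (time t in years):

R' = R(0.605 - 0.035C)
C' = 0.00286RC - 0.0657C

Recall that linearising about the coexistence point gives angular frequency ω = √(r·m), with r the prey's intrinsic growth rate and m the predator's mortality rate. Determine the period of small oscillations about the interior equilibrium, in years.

Here r = 0.605 and m = 0.0657, so r·m = 0.0397.
ω = √0.0397 = 0.199 per year, hence T = 2π/ω ≈ 31.5 years.

T ≈ 31.5 years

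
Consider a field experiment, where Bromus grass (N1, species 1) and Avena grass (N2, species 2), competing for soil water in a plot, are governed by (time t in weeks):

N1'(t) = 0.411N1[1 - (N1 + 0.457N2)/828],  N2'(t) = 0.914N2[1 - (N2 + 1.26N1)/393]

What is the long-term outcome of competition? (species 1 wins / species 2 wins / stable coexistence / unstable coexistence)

Compare the nullcline intercepts: K1/α12 = 828/0.457 = 1810 > K2 = 393; K2/α21 = 393/1.26 = 312 < K1 = 828.
Since the inequalities point opposite ways, species 1 can invade but species 2 cannot.

species 1 excludes species 2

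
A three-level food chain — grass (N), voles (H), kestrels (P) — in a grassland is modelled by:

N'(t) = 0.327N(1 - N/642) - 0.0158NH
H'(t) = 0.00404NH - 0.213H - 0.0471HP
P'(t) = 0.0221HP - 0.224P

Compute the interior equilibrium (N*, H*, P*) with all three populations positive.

From dP/dt = 0: 0.0221H* = 0.224, so H* = 10.1.
From dN/dt = 0: 0.327(1 - N*/642) = 0.0158·10.1, giving N* = 642·(1 - 0.49) = 328.
From dH/dt = 0: 0.00404·328 - 0.213 = 0.0471P*, so P* = 1.11/0.0471 = 23.6.

N* ≈ 328, H* ≈ 10.1, P* ≈ 23.6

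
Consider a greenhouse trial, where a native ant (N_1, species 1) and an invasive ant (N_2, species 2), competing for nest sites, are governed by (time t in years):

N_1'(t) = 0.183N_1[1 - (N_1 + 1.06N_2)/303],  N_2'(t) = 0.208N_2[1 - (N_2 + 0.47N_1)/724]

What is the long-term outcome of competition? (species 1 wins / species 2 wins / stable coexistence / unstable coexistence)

Compare the nullcline intercepts: K1/α12 = 303/1.06 = 286 < K2 = 724; K2/α21 = 724/0.47 = 1540 > K1 = 303.
Since the inequalities point opposite ways, species 2 can invade but species 1 cannot.

species 2 excludes species 1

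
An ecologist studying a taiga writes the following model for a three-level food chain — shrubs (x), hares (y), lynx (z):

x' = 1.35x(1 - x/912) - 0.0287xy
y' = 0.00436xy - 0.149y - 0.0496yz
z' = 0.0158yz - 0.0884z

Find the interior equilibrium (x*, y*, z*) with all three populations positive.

x* ≈ 804, y* ≈ 5.59, z* ≈ 67.6

From dz/dt = 0: 0.0158y* = 0.0884, so y* = 5.59.
From dx/dt = 0: 1.35(1 - x*/912) = 0.0287·5.59, giving x* = 912·(1 - 0.119) = 804.
From dy/dt = 0: 0.00436·804 - 0.149 = 0.0496z*, so z* = 3.35/0.0496 = 67.6.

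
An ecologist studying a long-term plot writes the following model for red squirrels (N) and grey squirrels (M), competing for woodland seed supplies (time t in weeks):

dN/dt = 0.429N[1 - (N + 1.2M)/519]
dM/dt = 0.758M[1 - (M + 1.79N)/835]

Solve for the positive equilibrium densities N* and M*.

Setting both brackets to zero gives the nullclines N + 1.2M = 519 and 1.79N + M = 835.
Substituting M = 835 - 1.79N into the first: N(1 - 1.2·1.79) = 519 - 1.2·835.
So N* = -483/-1.15 = 421, and then M* = 835 - 1.79·421 = 81.9.

N* ≈ 421, M* ≈ 81.9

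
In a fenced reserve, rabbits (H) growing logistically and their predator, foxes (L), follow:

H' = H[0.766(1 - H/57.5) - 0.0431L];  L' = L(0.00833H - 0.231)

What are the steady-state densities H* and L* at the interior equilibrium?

H* ≈ 27.7, L* ≈ 9.2

From dL/dt = 0 with L > 0: 0.00833H* = 0.231, so H* = 27.7.
Substitute into dH/dt = 0: 0.766(1 - 27.7/57.5) = 0.0431L*.
The bracket is 0.518, giving L* = 0.397/0.0431 = 9.2.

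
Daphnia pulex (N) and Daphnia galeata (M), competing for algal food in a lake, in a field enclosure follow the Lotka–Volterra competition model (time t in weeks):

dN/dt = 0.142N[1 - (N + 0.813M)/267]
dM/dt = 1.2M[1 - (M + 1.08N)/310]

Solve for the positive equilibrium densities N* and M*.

Setting both brackets to zero gives the nullclines N + 0.813M = 267 and 1.08N + M = 310.
Substituting M = 310 - 1.08N into the first: N(1 - 0.813·1.08) = 267 - 0.813·310.
So N* = 15/0.122 = 123, and then M* = 310 - 1.08·123 = 177.

N* ≈ 123, M* ≈ 177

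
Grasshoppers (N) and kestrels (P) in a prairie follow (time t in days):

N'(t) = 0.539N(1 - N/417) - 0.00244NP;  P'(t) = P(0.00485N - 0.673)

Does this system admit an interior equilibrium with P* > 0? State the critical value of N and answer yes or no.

The predator equation gives dP/dt > 0 only when N > 0.673/0.00485 = 139.
Without the predator, N → K = 417. Since 417 > 139, the predator can invade and persist.

Threshold N = 139; K > 139, so yes, the predator persists.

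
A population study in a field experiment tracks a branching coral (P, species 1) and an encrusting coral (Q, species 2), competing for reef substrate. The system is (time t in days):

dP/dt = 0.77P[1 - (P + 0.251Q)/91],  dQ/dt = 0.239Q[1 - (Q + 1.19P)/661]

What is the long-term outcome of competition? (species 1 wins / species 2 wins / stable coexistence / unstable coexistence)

Compare the nullcline intercepts: K1/α12 = 91/0.251 = 363 < K2 = 661; K2/α21 = 661/1.19 = 555 > K1 = 91.
Since the inequalities point opposite ways, species 2 can invade but species 1 cannot.

species 2 excludes species 1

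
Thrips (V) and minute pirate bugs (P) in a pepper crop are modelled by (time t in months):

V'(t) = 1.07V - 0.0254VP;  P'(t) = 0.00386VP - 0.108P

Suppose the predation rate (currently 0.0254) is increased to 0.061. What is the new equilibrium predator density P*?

At the interior fixed point, setting dV/dt = 0 with V > 0 fixes P* = (prey growth rate)/(VP coefficient) — independent of the other coefficients.
With the change, P* = 1.07/0.061 = 17.5; it falls from 42.1.

P* ≈ 17.5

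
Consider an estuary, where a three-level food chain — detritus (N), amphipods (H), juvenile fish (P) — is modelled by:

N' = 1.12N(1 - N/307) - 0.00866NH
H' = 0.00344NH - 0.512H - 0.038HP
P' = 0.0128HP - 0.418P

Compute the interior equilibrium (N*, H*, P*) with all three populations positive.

From dP/dt = 0: 0.0128H* = 0.418, so H* = 32.7.
From dN/dt = 0: 1.12(1 - N*/307) = 0.00866·32.7, giving N* = 307·(1 - 0.253) = 229.
From dH/dt = 0: 0.00344·229 - 0.512 = 0.038P*, so P* = 0.277/0.038 = 7.3.

N* ≈ 229, H* ≈ 32.7, P* ≈ 7.3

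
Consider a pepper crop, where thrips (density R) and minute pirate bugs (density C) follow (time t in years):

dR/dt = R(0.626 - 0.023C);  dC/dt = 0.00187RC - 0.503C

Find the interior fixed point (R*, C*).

R* ≈ 269, C* ≈ 27.2

Set dC/dt = 0 with C > 0: 0.00187R - 0.503 = 0, so R* = 0.503/0.00187 = 269.
Set dR/dt = 0 with R > 0: 0.626 - 0.023C = 0, so C* = 0.626/0.023 = 27.2.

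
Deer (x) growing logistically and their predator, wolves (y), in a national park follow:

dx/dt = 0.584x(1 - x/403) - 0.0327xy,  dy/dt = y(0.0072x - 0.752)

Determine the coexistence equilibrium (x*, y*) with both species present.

x* ≈ 104, y* ≈ 13.2

From dy/dt = 0 with y > 0: 0.0072x* = 0.752, so x* = 104.
Substitute into dx/dt = 0: 0.584(1 - 104/403) = 0.0327y*.
The bracket is 0.741, giving y* = 0.433/0.0327 = 13.2.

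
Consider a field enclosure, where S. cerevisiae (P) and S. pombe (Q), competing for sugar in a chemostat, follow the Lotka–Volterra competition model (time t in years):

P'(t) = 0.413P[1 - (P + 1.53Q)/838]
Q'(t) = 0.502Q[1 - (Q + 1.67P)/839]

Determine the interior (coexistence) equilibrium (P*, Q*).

Setting both brackets to zero gives the nullclines P + 1.53Q = 838 and 1.67P + Q = 839.
Substituting Q = 839 - 1.67P into the first: P(1 - 1.53·1.67) = 838 - 1.53·839.
So P* = -446/-1.56 = 287, and then Q* = 839 - 1.67·287 = 360.

P* ≈ 287, Q* ≈ 360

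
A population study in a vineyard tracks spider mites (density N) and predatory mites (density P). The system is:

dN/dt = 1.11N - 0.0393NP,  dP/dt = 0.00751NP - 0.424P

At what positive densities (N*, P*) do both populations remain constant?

Set dP/dt = 0 with P > 0: 0.00751N - 0.424 = 0, so N* = 0.424/0.00751 = 56.5.
Set dN/dt = 0 with N > 0: 1.11 - 0.0393P = 0, so P* = 1.11/0.0393 = 28.2.

N* ≈ 56.5, P* ≈ 28.2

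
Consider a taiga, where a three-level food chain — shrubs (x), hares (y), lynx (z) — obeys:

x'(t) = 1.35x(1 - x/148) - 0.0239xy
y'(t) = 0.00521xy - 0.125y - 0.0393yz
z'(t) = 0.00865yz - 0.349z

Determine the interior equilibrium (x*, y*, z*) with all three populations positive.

x* ≈ 42.3, y* ≈ 40.3, z* ≈ 2.43

From dz/dt = 0: 0.00865y* = 0.349, so y* = 40.3.
From dx/dt = 0: 1.35(1 - x*/148) = 0.0239·40.3, giving x* = 148·(1 - 0.714) = 42.3.
From dy/dt = 0: 0.00521·42.3 - 0.125 = 0.0393z*, so z* = 0.0953/0.0393 = 2.43.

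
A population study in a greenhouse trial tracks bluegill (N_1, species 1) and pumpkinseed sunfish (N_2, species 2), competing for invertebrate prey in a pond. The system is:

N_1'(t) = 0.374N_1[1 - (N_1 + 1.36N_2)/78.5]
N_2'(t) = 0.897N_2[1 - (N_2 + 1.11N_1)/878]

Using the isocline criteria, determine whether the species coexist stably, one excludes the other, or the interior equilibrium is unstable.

Compare the nullcline intercepts: K1/α12 = 78.5/1.36 = 57.7 < K2 = 878; K2/α21 = 878/1.11 = 791 > K1 = 78.5.
Since the inequalities point opposite ways, species 2 can invade but species 1 cannot.

species 2 excludes species 1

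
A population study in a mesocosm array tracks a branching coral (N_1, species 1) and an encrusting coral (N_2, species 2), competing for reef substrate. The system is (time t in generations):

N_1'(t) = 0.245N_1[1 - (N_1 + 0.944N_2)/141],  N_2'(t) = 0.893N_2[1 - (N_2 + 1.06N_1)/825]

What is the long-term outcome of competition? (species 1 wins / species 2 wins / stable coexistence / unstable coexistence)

Compare the nullcline intercepts: K1/α12 = 141/0.944 = 149 < K2 = 825; K2/α21 = 825/1.06 = 778 > K1 = 141.
Since the inequalities point opposite ways, species 2 can invade but species 1 cannot.

species 2 excludes species 1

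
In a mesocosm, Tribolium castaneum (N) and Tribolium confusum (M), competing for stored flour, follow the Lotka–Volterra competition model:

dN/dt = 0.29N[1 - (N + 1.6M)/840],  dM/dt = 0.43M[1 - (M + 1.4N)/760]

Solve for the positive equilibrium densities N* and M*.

Setting both brackets to zero gives the nullclines N + 1.6M = 840 and 1.4N + M = 760.
Substituting M = 760 - 1.4N into the first: N(1 - 1.6·1.4) = 840 - 1.6·760.
So N* = -376/-1.24 = 303, and then M* = 760 - 1.4·303 = 335.

N* ≈ 303, M* ≈ 335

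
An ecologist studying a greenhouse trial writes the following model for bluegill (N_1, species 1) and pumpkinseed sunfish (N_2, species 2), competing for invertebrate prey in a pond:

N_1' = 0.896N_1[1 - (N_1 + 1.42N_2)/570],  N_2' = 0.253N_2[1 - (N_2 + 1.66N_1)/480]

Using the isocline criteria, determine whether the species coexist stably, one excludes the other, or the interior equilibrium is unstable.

unstable coexistence (outcome depends on initial conditions)

Compare the nullcline intercepts: K1/α12 = 570/1.42 = 401 < K2 = 480; K2/α21 = 480/1.66 = 289 < K1 = 570.
Since both are reversed, neither can invade when rare; the interior point is a saddle.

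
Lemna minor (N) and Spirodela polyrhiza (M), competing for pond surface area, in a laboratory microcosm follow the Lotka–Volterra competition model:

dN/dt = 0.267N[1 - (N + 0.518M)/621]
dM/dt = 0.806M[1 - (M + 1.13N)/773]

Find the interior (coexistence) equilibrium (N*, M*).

N* ≈ 532, M* ≈ 172

Setting both brackets to zero gives the nullclines N + 0.518M = 621 and 1.13N + M = 773.
Substituting M = 773 - 1.13N into the first: N(1 - 0.518·1.13) = 621 - 0.518·773.
So N* = 221/0.415 = 532, and then M* = 773 - 1.13·532 = 172.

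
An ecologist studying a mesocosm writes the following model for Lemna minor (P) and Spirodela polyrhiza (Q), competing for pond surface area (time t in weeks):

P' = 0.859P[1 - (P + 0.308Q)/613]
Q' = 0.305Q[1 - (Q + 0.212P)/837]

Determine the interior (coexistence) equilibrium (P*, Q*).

P* ≈ 380, Q* ≈ 756

Setting both brackets to zero gives the nullclines P + 0.308Q = 613 and 0.212P + Q = 837.
Substituting Q = 837 - 0.212P into the first: P(1 - 0.308·0.212) = 613 - 0.308·837.
So P* = 355/0.935 = 380, and then Q* = 837 - 0.212·380 = 756.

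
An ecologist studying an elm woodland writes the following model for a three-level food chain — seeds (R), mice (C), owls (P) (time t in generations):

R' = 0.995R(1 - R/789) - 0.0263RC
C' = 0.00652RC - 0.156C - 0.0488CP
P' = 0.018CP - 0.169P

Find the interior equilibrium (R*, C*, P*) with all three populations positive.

From dP/dt = 0: 0.018C* = 0.169, so C* = 9.39.
From dR/dt = 0: 0.995(1 - R*/789) = 0.0263·9.39, giving R* = 789·(1 - 0.248) = 593.
From dC/dt = 0: 0.00652·593 - 0.156 = 0.0488P*, so P* = 3.71/0.0488 = 76.1.

R* ≈ 593, C* ≈ 9.39, P* ≈ 76.1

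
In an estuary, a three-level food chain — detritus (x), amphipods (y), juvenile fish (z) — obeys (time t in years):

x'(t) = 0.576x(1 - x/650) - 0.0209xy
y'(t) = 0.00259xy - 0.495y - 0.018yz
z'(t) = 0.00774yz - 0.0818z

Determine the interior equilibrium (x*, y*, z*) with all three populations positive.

From dz/dt = 0: 0.00774y* = 0.0818, so y* = 10.6.
From dx/dt = 0: 0.576(1 - x*/650) = 0.0209·10.6, giving x* = 650·(1 - 0.383) = 401.
From dy/dt = 0: 0.00259·401 - 0.495 = 0.018z*, so z* = 0.543/0.018 = 30.2.

x* ≈ 401, y* ≈ 10.6, z* ≈ 30.2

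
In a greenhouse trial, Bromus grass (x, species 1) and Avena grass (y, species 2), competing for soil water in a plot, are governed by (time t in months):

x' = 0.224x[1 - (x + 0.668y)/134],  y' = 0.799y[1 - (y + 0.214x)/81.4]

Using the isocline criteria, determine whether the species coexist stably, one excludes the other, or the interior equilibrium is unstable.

stable coexistence

Compare the nullcline intercepts: K1/α12 = 134/0.668 = 201 > K2 = 81.4; K2/α21 = 81.4/0.214 = 380 > K1 = 134.
Since both inequalities hold, each species can invade when rare, so the interior equilibrium is stable.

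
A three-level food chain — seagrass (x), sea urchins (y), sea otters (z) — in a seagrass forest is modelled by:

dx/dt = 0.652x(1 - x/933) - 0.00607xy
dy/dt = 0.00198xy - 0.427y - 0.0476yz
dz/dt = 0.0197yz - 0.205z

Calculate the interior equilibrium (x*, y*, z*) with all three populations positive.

x* ≈ 843, y* ≈ 10.4, z* ≈ 26.1

From dz/dt = 0: 0.0197y* = 0.205, so y* = 10.4.
From dx/dt = 0: 0.652(1 - x*/933) = 0.00607·10.4, giving x* = 933·(1 - 0.0969) = 843.
From dy/dt = 0: 0.00198·843 - 0.427 = 0.0476z*, so z* = 1.24/0.0476 = 26.1.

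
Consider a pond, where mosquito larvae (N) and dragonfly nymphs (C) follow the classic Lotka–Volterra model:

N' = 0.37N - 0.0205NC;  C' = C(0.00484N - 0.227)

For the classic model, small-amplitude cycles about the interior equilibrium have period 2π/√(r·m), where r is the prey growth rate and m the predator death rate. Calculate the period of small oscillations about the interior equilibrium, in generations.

T ≈ 21.7 generations

Here r = 0.37 and m = 0.227, so r·m = 0.084.
ω = √0.084 = 0.29 per generation, hence T = 2π/ω ≈ 21.7 generations.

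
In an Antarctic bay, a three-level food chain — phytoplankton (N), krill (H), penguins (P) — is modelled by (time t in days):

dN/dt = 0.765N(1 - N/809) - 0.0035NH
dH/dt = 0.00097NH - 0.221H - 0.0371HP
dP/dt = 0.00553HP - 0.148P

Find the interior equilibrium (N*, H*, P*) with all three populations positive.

N* ≈ 710, H* ≈ 26.8, P* ≈ 12.6

From dP/dt = 0: 0.00553H* = 0.148, so H* = 26.8.
From dN/dt = 0: 0.765(1 - N*/809) = 0.0035·26.8, giving N* = 809·(1 - 0.122) = 710.
From dH/dt = 0: 0.00097·710 - 0.221 = 0.0371P*, so P* = 0.468/0.0371 = 12.6.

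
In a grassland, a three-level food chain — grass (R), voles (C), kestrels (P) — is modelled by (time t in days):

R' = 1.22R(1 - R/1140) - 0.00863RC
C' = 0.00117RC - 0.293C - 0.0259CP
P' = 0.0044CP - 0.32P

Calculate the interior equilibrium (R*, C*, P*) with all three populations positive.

From dP/dt = 0: 0.0044C* = 0.32, so C* = 72.7.
From dR/dt = 0: 1.22(1 - R*/1140) = 0.00863·72.7, giving R* = 1140·(1 - 0.514) = 554.
From dC/dt = 0: 0.00117·554 - 0.293 = 0.0259P*, so P* = 0.355/0.0259 = 13.7.

R* ≈ 554, C* ≈ 72.7, P* ≈ 13.7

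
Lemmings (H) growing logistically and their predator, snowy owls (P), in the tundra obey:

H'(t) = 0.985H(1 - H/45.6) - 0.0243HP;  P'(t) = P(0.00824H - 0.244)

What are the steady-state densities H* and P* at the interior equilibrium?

From dP/dt = 0 with P > 0: 0.00824H* = 0.244, so H* = 29.6.
Substitute into dH/dt = 0: 0.985(1 - 29.6/45.6) = 0.0243P*.
The bracket is 0.351, giving P* = 0.345/0.0243 = 14.2.

H* ≈ 29.6, P* ≈ 14.2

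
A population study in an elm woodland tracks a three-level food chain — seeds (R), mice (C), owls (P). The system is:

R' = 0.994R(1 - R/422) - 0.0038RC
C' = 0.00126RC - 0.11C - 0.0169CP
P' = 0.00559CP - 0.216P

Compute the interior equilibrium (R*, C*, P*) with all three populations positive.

From dP/dt = 0: 0.00559C* = 0.216, so C* = 38.6.
From dR/dt = 0: 0.994(1 - R*/422) = 0.0038·38.6, giving R* = 422·(1 - 0.148) = 360.
From dC/dt = 0: 0.00126·360 - 0.11 = 0.0169P*, so P* = 0.343/0.0169 = 20.3.

R* ≈ 360, C* ≈ 38.6, P* ≈ 20.3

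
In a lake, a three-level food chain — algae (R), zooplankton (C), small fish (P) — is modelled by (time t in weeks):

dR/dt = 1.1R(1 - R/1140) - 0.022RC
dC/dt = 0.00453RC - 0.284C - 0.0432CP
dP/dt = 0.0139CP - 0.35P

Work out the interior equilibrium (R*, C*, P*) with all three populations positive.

R* ≈ 566, C* ≈ 25.2, P* ≈ 52.8

From dP/dt = 0: 0.0139C* = 0.35, so C* = 25.2.
From dR/dt = 0: 1.1(1 - R*/1140) = 0.022·25.2, giving R* = 1140·(1 - 0.504) = 566.
From dC/dt = 0: 0.00453·566 - 0.284 = 0.0432P*, so P* = 2.28/0.0432 = 52.8.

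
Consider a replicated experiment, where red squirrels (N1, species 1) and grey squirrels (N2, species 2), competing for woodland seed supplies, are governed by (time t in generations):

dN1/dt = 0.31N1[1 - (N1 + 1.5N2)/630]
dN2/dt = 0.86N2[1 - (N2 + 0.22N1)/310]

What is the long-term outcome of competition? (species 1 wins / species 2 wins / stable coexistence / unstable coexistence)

Compare the nullcline intercepts: K1/α12 = 630/1.5 = 420 > K2 = 310; K2/α21 = 310/0.22 = 1410 > K1 = 630.
Since both inequalities hold, each species can invade when rare, so the interior equilibrium is stable.

stable coexistence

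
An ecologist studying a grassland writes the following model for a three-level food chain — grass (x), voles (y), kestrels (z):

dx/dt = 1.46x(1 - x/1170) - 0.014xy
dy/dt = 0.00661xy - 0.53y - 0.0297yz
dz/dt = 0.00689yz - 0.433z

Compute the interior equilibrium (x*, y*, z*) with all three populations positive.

x* ≈ 465, y* ≈ 62.8, z* ≈ 85.6

From dz/dt = 0: 0.00689y* = 0.433, so y* = 62.8.
From dx/dt = 0: 1.46(1 - x*/1170) = 0.014·62.8, giving x* = 1170·(1 - 0.603) = 465.
From dy/dt = 0: 0.00661·465 - 0.53 = 0.0297z*, so z* = 2.54/0.0297 = 85.6.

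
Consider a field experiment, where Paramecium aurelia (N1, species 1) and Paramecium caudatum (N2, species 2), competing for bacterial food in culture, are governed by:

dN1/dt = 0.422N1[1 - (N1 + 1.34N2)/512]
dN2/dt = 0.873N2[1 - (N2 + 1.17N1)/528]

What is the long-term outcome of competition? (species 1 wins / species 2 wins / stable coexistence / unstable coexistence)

unstable coexistence (outcome depends on initial conditions)

Compare the nullcline intercepts: K1/α12 = 512/1.34 = 382 < K2 = 528; K2/α21 = 528/1.17 = 451 < K1 = 512.
Since both are reversed, neither can invade when rare; the interior point is a saddle.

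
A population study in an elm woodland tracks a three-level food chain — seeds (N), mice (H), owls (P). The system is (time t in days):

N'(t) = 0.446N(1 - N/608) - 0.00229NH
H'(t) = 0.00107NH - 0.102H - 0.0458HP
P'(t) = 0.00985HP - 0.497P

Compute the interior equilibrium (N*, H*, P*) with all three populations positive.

N* ≈ 450, H* ≈ 50.5, P* ≈ 8.3

From dP/dt = 0: 0.00985H* = 0.497, so H* = 50.5.
From dN/dt = 0: 0.446(1 - N*/608) = 0.00229·50.5, giving N* = 608·(1 - 0.259) = 450.
From dH/dt = 0: 0.00107·450 - 0.102 = 0.0458P*, so P* = 0.38/0.0458 = 8.3.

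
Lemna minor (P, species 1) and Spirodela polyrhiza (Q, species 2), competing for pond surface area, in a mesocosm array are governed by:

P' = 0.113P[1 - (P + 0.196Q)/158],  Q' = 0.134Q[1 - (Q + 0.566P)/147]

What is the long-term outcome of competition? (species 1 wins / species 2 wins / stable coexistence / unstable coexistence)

Compare the nullcline intercepts: K1/α12 = 158/0.196 = 806 > K2 = 147; K2/α21 = 147/0.566 = 260 > K1 = 158.
Since both inequalities hold, each species can invade when rare, so the interior equilibrium is stable.

stable coexistence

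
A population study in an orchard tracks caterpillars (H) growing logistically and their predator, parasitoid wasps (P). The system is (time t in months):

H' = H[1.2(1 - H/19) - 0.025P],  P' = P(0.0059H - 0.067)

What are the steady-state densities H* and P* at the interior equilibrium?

H* ≈ 11.4, P* ≈ 19.3

From dP/dt = 0 with P > 0: 0.0059H* = 0.067, so H* = 11.4.
Substitute into dH/dt = 0: 1.2(1 - 11.4/19) = 0.025P*.
The bracket is 0.402, giving P* = 0.483/0.025 = 19.3.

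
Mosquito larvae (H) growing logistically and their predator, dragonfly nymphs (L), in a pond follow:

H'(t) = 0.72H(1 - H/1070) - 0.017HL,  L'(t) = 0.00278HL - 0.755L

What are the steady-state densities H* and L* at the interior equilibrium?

H* ≈ 272, L* ≈ 31.6

From dL/dt = 0 with L > 0: 0.00278H* = 0.755, so H* = 272.
Substitute into dH/dt = 0: 0.72(1 - 272/1070) = 0.017L*.
The bracket is 0.746, giving L* = 0.537/0.017 = 31.6.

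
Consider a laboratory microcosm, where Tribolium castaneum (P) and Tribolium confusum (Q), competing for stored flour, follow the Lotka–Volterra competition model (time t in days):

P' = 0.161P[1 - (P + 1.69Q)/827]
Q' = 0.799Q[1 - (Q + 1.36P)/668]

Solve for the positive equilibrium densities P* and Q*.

Setting both brackets to zero gives the nullclines P + 1.69Q = 827 and 1.36P + Q = 668.
Substituting Q = 668 - 1.36P into the first: P(1 - 1.69·1.36) = 827 - 1.69·668.
So P* = -302/-1.3 = 233, and then Q* = 668 - 1.36·233 = 352.

P* ≈ 233, Q* ≈ 352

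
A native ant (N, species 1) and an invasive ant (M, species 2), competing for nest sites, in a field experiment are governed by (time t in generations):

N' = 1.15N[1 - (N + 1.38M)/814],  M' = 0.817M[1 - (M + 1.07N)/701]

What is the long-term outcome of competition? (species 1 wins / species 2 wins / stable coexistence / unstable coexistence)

unstable coexistence (outcome depends on initial conditions)

Compare the nullcline intercepts: K1/α12 = 814/1.38 = 590 < K2 = 701; K2/α21 = 701/1.07 = 655 < K1 = 814.
Since both are reversed, neither can invade when rare; the interior point is a saddle.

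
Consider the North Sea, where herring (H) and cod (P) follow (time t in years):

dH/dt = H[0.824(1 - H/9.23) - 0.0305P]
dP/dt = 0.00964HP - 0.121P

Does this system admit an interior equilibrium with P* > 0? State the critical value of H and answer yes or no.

The predator equation gives dP/dt > 0 only when H > 0.121/0.00964 = 12.6.
Without the predator, H → K = 9.23. Since 9.23 < 12.6, the predator cannot invade.

Threshold H = 12.6; K < 12.6, so no, the predator goes extinct.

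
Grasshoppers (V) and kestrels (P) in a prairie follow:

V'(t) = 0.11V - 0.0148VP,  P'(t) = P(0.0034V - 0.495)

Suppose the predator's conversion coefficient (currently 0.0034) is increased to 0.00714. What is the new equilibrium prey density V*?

At the interior fixed point, setting dP/dt = 0 with P > 0 fixes V* = (predator death rate)/(VP coefficient) — independent of the other coefficients.
With the change, V* = 0.495/0.00714 = 69.3; it falls from 146.

V* ≈ 69.3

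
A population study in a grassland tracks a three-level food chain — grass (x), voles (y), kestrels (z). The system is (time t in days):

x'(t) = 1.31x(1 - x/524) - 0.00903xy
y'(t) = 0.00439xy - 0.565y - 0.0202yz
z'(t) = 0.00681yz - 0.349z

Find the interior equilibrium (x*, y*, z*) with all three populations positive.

x* ≈ 339, y* ≈ 51.2, z* ≈ 45.7

From dz/dt = 0: 0.00681y* = 0.349, so y* = 51.2.
From dx/dt = 0: 1.31(1 - x*/524) = 0.00903·51.2, giving x* = 524·(1 - 0.353) = 339.
From dy/dt = 0: 0.00439·339 - 0.565 = 0.0202z*, so z* = 0.923/0.0202 = 45.7.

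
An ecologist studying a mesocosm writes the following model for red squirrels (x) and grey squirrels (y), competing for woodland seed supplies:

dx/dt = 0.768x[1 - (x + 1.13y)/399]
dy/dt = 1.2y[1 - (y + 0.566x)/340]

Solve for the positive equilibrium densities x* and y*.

x* ≈ 41.1, y* ≈ 317

Setting both brackets to zero gives the nullclines x + 1.13y = 399 and 0.566x + y = 340.
Substituting y = 340 - 0.566x into the first: x(1 - 1.13·0.566) = 399 - 1.13·340.
So x* = 14.8/0.36 = 41.1, and then y* = 340 - 0.566·41.1 = 317.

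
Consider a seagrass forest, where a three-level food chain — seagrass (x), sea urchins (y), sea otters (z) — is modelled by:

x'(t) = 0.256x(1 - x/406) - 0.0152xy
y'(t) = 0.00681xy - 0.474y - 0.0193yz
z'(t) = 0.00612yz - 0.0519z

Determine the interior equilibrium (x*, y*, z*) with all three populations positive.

From dz/dt = 0: 0.00612y* = 0.0519, so y* = 8.48.
From dx/dt = 0: 0.256(1 - x*/406) = 0.0152·8.48, giving x* = 406·(1 - 0.504) = 202.
From dy/dt = 0: 0.00681·202 - 0.474 = 0.0193z*, so z* = 0.899/0.0193 = 46.6.

x* ≈ 202, y* ≈ 8.48, z* ≈ 46.6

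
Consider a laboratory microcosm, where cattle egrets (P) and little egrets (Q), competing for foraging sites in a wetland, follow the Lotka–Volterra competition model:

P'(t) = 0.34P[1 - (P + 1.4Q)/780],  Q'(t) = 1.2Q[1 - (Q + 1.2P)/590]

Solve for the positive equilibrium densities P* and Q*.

Setting both brackets to zero gives the nullclines P + 1.4Q = 780 and 1.2P + Q = 590.
Substituting Q = 590 - 1.2P into the first: P(1 - 1.4·1.2) = 780 - 1.4·590.
So P* = -46/-0.68 = 67.6, and then Q* = 590 - 1.2·67.6 = 509.

P* ≈ 67.6, Q* ≈ 509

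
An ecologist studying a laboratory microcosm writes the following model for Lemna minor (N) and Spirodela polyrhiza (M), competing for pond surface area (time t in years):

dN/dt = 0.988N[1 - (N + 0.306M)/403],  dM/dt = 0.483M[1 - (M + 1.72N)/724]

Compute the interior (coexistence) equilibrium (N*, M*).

Setting both brackets to zero gives the nullclines N + 0.306M = 403 and 1.72N + M = 724.
Substituting M = 724 - 1.72N into the first: N(1 - 0.306·1.72) = 403 - 0.306·724.
So N* = 181/0.474 = 383, and then M* = 724 - 1.72·383 = 65.1.

N* ≈ 383, M* ≈ 65.1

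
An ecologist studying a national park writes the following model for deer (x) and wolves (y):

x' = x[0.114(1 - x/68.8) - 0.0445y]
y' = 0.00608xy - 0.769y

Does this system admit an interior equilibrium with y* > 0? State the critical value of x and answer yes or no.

Threshold x = 126; K < 126, so no, the predator goes extinct.

The predator equation gives dy/dt > 0 only when x > 0.769/0.00608 = 126.
Without the predator, x → K = 68.8. Since 68.8 < 126, the predator cannot invade.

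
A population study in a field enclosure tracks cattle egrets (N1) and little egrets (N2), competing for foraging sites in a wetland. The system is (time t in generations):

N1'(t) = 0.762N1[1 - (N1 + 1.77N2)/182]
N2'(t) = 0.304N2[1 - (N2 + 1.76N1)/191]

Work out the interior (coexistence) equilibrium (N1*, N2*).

Setting both brackets to zero gives the nullclines N1 + 1.77N2 = 182 and 1.76N1 + N2 = 191.
Substituting N2 = 191 - 1.76N1 into the first: N1(1 - 1.77·1.76) = 182 - 1.77·191.
So N1* = -156/-2.12 = 73.8, and then N2* = 191 - 1.76·73.8 = 61.1.

N1* ≈ 73.8, N2* ≈ 61.1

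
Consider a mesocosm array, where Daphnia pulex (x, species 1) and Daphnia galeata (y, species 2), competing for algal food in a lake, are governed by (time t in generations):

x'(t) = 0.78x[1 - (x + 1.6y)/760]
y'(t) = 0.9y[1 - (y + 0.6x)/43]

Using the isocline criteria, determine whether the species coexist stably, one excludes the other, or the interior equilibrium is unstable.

Compare the nullcline intercepts: K1/α12 = 760/1.6 = 475 > K2 = 43; K2/α21 = 43/0.6 = 71.7 < K1 = 760.
Since the inequalities point opposite ways, species 1 can invade but species 2 cannot.

species 1 excludes species 2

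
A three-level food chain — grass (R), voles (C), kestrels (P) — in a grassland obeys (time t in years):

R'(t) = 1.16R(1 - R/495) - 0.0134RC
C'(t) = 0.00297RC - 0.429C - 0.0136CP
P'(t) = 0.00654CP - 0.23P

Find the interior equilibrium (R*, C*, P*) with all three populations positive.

R* ≈ 294, C* ≈ 35.2, P* ≈ 32.6

From dP/dt = 0: 0.00654C* = 0.23, so C* = 35.2.
From dR/dt = 0: 1.16(1 - R*/495) = 0.0134·35.2, giving R* = 495·(1 - 0.406) = 294.
From dC/dt = 0: 0.00297·294 - 0.429 = 0.0136P*, so P* = 0.444/0.0136 = 32.6.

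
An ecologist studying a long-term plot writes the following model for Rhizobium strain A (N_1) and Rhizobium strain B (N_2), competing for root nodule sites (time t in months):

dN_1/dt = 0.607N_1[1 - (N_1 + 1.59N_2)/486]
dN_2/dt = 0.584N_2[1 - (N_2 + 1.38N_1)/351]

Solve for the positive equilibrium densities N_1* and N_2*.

Setting both brackets to zero gives the nullclines N_1 + 1.59N_2 = 486 and 1.38N_1 + N_2 = 351.
Substituting N_2 = 351 - 1.38N_1 into the first: N_1(1 - 1.59·1.38) = 486 - 1.59·351.
So N_1* = -72.1/-1.19 = 60.4, and then N_2* = 351 - 1.38·60.4 = 268.

N_1* ≈ 60.4, N_2* ≈ 268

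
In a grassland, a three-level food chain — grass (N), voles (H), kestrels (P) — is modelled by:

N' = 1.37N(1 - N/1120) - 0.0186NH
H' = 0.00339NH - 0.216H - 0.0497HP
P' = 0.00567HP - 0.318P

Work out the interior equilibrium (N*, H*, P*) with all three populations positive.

From dP/dt = 0: 0.00567H* = 0.318, so H* = 56.1.
From dN/dt = 0: 1.37(1 - N*/1120) = 0.0186·56.1, giving N* = 1120·(1 - 0.761) = 267.
From dH/dt = 0: 0.00339·267 - 0.216 = 0.0497P*, so P* = 0.69/0.0497 = 13.9.

N* ≈ 267, H* ≈ 56.1, P* ≈ 13.9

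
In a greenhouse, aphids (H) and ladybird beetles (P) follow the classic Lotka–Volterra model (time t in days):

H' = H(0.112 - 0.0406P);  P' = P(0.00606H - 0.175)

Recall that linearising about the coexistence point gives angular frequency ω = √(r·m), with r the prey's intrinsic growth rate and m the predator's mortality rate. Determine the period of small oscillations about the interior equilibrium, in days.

T ≈ 44.9 days

Here r = 0.112 and m = 0.175, so r·m = 0.0196.
ω = √0.0196 = 0.14 per day, hence T = 2π/ω ≈ 44.9 days.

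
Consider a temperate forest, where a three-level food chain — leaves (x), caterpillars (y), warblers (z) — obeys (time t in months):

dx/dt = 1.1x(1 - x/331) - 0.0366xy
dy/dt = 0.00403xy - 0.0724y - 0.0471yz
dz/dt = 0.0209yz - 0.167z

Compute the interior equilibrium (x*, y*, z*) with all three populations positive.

x* ≈ 243, y* ≈ 7.99, z* ≈ 19.3

From dz/dt = 0: 0.0209y* = 0.167, so y* = 7.99.
From dx/dt = 0: 1.1(1 - x*/331) = 0.0366·7.99, giving x* = 331·(1 - 0.266) = 243.
From dy/dt = 0: 0.00403·243 - 0.0724 = 0.0471z*, so z* = 0.907/0.0471 = 19.3.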